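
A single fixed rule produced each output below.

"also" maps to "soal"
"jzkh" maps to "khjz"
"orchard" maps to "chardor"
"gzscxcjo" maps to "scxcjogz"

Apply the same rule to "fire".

Looking at the pairs, the operation is to move the first 2 characters to the end (rotate left by 2).
On "fire" that produces "refi".

refi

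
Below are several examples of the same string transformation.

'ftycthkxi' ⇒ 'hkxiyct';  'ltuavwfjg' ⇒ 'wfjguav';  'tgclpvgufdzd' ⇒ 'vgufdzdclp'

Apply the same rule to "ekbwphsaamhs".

hsaamhsbwp

Each output is the input with this applied: delete the first 2 characters, then move the first 3 characters to the end (rotate left by 3).
On "ekbwphsaamhs": the first step gives "bwphsaamhs", and the second then gives "hsaamhsbwp".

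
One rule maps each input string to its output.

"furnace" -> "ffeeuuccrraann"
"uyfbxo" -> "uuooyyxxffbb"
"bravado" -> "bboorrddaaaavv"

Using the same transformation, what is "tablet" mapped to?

Each output is the input with this applied: take characters alternately from the front and the back (1st, last, 2nd, 2nd-last, ...), then double every character.
For "tablet", step one produces "ttaebl"; step two turns that into "ttttaaeebbll".

ttttaaeebbll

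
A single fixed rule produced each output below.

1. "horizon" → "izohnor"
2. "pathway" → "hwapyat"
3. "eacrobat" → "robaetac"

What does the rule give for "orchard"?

harodrc

The transformation: swap the first and last characters, then move the first 3 characters to the end (rotate left by 3).
For "orchard", step one produces "drcharo"; step two turns that into "harodrc".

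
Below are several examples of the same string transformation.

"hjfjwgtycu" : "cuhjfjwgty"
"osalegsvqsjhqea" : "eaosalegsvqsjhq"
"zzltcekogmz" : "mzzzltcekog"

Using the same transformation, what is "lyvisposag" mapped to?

The transformation: move the last 2 characters to the front (rotate right by 2).
"lyvisposag" → "aglyvispos".

aglyvispos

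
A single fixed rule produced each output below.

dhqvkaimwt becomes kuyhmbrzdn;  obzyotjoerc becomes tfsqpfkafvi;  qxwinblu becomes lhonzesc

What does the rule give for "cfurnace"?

vtwliert

Rule — shift every letter 9 places backward in the alphabet (wrapping around), then move the last character to the front.
For "cfurnace" the result is "vtwliert".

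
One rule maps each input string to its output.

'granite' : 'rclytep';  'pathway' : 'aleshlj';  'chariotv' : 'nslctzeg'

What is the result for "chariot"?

Each output is the input with this applied: shift every letter 11 places forward in the alphabet (wrapping around).
Applying that to "chariot" gives "nslctze".

nslctze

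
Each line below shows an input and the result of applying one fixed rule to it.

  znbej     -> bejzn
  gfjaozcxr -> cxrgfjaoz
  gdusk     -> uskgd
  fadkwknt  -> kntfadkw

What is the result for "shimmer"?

mershim

Rule — move the last 3 characters to the front (rotate right by 3).
Applying that to "shimmer" gives "mershim".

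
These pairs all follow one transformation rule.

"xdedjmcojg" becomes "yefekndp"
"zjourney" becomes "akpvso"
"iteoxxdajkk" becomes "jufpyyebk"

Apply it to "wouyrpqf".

xpvzsq

Rule — delete the last 2 characters, then shift every letter 1 place forward in the alphabet (wrapping around).
Applying that to "wouyrpqf" gives "xpvzsq".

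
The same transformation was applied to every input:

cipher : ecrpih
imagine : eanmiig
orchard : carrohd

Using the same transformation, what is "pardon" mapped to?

What's happening: sort the characters into reverse alphabetical order, then move the last 2 characters to the front (rotate right by 2).
Starting from "pardon": after the first operation, "rponda"; after the second, "darpon".
(Check on "orchard": → "rrohdca" → "carrohd" ✓)

darpon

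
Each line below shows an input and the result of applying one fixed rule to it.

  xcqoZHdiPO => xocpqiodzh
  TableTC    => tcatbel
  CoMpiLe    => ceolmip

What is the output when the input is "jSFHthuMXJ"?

The transformation: take characters alternately from the front and the back (1st, last, 2nd, 2nd-last, ...), then convert every letter to lowercase.
So "jSFHthuMXJ" becomes "jjsxfmhuth".

jjsxfmhuth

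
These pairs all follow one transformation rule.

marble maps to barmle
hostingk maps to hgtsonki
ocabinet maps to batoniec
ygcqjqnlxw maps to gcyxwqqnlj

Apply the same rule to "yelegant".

eaytnlge

What's happening: sort the characters into reverse alphabetical order, then move the last 2 characters to the front (rotate right by 2).
On "yelegant" that produces "eaytnlge".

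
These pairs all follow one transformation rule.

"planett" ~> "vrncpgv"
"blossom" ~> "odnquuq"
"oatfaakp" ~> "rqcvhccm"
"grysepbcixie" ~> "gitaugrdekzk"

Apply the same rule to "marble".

Looking at the pairs, the operation is to shift every letter 2 places forward in the alphabet (wrapping around), then move the last character to the front.
Applying that to "marble" gives "goctdn".

goctdn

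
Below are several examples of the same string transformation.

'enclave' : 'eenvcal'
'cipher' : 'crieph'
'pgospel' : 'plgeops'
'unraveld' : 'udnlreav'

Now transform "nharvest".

nthsaerv

Looking at the pairs, the operation is to take characters alternately from the front and the back (1st, last, 2nd, 2nd-last, ...).
Doing the same to "nharvest": "nthsaerv".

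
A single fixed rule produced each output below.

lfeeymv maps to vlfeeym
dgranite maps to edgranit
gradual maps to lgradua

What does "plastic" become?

cplasti

The transformation: move the last character to the front.
On "plastic" that produces "cplasti".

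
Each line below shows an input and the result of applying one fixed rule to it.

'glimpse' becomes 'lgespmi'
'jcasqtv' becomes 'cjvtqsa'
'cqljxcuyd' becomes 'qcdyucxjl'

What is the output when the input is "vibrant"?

Rule — reverse the string, then move the last 2 characters to the front (rotate right by 2).
"vibrant" → "tnarbiv" → "ivtnarb".

ivtnarb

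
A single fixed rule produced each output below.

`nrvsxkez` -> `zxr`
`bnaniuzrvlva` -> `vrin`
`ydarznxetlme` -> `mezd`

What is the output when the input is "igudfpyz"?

zfg

Rule — keep one character in every 3, starting at position 2 (positions 2nd, 5th, 8th, ...), then reverse the string.
Starting from "igudfpyz": after the first operation, "gfz"; after the second, "zfg".
(Check on "bnaniuzrvlva": → "nirv" → "vrin" ✓)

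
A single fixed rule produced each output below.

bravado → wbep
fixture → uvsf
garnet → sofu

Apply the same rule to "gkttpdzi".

Each output is the input with this applied: shift every letter 1 place forward in the alphabet (wrapping around), then keep only the last 4 characters.
Applying both steps to "gkttpdzi": "hluuqeaj", then "qeaj".

qeaj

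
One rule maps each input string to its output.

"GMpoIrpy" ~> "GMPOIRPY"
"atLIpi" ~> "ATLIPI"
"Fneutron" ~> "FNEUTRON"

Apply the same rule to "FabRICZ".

Each output is the input with this applied: convert every letter to uppercase.
Doing the same to "FabRICZ": "FABRICZ".

FABRICZ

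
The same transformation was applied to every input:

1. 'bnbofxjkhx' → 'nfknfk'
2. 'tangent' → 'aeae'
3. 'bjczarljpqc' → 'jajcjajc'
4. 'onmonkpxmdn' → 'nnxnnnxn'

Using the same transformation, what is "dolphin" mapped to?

Rule — keep one character in every 3, starting at position 2 (positions 2nd, 5th, 8th, ...), then write the whole string twice.
Applying both steps to "dolphin": "oh", then "ohoh".

ohoh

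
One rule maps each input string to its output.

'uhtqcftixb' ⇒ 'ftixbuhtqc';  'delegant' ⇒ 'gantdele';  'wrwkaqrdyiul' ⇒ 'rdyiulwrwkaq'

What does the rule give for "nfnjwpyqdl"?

What's happening: swap the front and back halves of the string.
So "nfnjwpyqdl" becomes "pyqdlnfnjw".

pyqdlnfnjw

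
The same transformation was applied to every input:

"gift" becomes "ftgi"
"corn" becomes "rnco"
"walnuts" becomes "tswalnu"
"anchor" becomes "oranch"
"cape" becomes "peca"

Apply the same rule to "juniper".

erjunip

Rule — move the last 2 characters to the front (rotate right by 2).
On "juniper" that produces "erjunip".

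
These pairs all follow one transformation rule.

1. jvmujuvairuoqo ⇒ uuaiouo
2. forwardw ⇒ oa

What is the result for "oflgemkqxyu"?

oeu

The pattern: swap each adjacent pair of characters (1↔2, 3↔4, ...), then keep only the vowels.
Working it through for "oflgemkqxyu": intermediate "foglmeqkyxu", final "oeu".
(Check on "jvmujuvairuoqo": → "vjumujavriouoq" → "uuaiouo" ✓)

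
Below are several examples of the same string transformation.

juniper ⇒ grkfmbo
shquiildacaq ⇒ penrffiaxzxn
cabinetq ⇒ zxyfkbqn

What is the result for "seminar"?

pbjfkxo

Looking at the pairs, the operation is to shift every letter 3 places backward in the alphabet (wrapping around).
So "seminar" becomes "pbjfkxo".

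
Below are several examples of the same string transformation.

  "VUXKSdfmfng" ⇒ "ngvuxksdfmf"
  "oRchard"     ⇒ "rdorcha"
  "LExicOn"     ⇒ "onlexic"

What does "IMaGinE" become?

Rule — move the last 2 characters to the front (rotate right by 2), then convert every letter to lowercase.
Doing the same to "IMaGinE": "neimagi".
(Check on "oRchard": → "rdoRcha" → "rdorcha" ✓)

neimagi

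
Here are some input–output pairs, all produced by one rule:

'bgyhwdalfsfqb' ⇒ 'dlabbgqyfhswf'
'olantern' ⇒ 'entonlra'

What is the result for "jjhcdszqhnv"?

dzsjvjnhhcq

The pattern: take characters alternately from the front and the back (1st, last, 2nd, 2nd-last, ...), then move the last 3 characters to the front (rotate right by 3).
Working it through for "jjhcdszqhnv": intermediate "jvjnhhcqdzs", final "dzsjvjnhhcq".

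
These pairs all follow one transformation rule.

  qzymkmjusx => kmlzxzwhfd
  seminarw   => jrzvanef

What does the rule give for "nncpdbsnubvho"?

Looking at the pairs, the operation is to swap the first and last characters, then shift every letter 13 places forward in the alphabet (wrapping around) — i.e. ROT13.
Applying that to "nncpdbsnubvho" gives "bapcqofahoiua".

bapcqofahoiua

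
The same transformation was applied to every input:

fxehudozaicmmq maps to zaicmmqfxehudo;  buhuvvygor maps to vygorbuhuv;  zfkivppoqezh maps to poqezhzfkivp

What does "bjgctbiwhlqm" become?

Each output is the input with this applied: swap the front and back halves of the string.
For "bjgctbiwhlqm" the result is "iwhlqmbjgctb".

iwhlqmbjgctb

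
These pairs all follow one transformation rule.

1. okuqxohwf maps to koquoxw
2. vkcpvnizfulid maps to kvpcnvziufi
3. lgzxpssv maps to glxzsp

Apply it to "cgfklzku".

gckfzl

Looking at the pairs, the operation is to swap each adjacent pair of characters (1↔2, 3↔4, ...), then delete the last 2 characters.
For "cgfklzku" the result is "gckfzl".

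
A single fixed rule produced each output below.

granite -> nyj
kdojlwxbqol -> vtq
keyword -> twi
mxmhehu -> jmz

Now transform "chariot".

In each case the input is transformed by: shift every letter 5 places forward in the alphabet (wrapping around), then keep only the last 3 characters.
"chariot" → "hmfwnty" → "nty".
(Check on "granite": → "lwfsnyj" → "nyj" ✓)

nty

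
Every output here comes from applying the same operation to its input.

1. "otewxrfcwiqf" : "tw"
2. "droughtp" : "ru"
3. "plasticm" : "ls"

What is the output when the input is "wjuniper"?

jn

Looking at the pairs, the operation is to keep every other character starting from the second (positions 2nd, 4th, 6th, ...), then keep only the first 2 characters.
Applying that to "wjuniper" gives "jn".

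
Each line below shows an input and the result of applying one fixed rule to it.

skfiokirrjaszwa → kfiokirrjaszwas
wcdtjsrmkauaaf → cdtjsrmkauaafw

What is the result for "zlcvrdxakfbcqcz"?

Each output is the input with this applied: move the first character to the end.
"zlcvrdxakfbcqcz" → "lcvrdxakfbcqczz".

lcvrdxakfbcqczz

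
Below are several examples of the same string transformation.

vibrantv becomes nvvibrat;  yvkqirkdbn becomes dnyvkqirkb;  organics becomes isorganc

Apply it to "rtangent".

etrtangn

What's happening: move the last 2 characters to the front (rotate right by 2), then swap the first and last characters.
Applying both steps to "rtangent": "ntrtange", then "etrtangn".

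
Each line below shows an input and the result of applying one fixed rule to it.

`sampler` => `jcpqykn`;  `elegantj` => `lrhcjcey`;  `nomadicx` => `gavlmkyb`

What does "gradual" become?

The rule is to shift every letter 2 places backward in the alphabet (wrapping around), then move the last 3 characters to the front (rotate right by 3).
On "gradual": the first step gives "epybsyj", and the second then gives "syjepyb".

syjepyb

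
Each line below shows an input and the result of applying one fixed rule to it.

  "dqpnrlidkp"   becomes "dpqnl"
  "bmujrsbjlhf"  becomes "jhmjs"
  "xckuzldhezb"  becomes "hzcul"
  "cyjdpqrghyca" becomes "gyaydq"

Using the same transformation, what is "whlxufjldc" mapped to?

lchxf

Looking at the pairs, the operation is to keep every other character starting from the second (positions 2nd, 4th, 6th, ...), then move the first 3 characters to the end (rotate left by 3).
Starting from "whlxufjldc": after the first operation, "hxflc"; after the second, "lchxf".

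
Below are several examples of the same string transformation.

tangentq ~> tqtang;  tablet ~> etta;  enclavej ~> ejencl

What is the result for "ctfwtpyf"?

yfctfw

In each case the input is transformed by: move the last 2 characters to the front (rotate right by 2), then delete the last 2 characters.
On "ctfwtpyf" that produces "yfctfw".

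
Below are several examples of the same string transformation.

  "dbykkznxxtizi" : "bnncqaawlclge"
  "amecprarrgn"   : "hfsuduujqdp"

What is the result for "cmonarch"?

rqdufkfp

The rule is to move the first 2 characters to the end (rotate left by 2), then shift every letter 3 places forward in the alphabet (wrapping around).
So "cmonarch" becomes "rqdufkfp".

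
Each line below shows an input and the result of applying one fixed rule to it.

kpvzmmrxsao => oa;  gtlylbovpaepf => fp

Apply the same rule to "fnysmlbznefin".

What's happening: reverse the string, then keep only the first 2 characters.
Doing the same to "fnysmlbznefin": "ni".

ni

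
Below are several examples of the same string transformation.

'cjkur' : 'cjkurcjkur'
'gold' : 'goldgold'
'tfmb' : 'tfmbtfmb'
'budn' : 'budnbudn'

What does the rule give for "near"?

Rule — write the whole string twice.
On "near" that produces "nearnear".

nearnear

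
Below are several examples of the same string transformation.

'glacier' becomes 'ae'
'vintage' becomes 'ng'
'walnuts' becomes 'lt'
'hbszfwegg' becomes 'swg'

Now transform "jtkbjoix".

The transformation: keep one character in every 3, starting at position 3 (positions 3rd, 6th, 9th, ...).
"jtkbjoix" → "ko".

ko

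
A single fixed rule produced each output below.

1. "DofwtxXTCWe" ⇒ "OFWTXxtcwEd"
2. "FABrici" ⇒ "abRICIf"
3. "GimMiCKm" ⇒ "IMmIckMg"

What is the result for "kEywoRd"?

eYWOrDK

The transformation: flip the case of every letter, then move the first character to the end.
For "kEywoRd", step one produces "KeYWOrD"; step two turns that into "eYWOrDK".
(Check on "GimMiCKm": → "gIMmIckM" → "IMmIckMg" ✓)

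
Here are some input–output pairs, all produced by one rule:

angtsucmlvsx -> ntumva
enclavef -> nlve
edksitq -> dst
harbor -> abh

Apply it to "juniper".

Rule — swap the first and last characters, then keep every other character starting from the second (positions 2nd, 4th, 6th, ...).
For "juniper" the result is "uie".

uie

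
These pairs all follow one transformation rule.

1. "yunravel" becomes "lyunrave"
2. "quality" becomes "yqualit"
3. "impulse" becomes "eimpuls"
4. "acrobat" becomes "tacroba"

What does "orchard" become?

The transformation: move the last character to the front.
On "orchard" that produces "dorchar".

dorchar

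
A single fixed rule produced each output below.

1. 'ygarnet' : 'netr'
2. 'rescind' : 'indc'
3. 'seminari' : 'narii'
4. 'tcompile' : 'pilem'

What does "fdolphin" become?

Rule — delete the first 3 characters, then move the first character to the end.
For "fdolphin", step one produces "lphin"; step two turns that into "phinl".

phinl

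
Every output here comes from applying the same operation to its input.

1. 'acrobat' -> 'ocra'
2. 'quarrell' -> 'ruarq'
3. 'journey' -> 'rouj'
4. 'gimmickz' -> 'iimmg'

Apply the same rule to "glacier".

Each output is the input with this applied: delete the last 3 characters, then swap the first and last characters.
Working it through for "glacier": intermediate "glac", final "clag".
(Check on "journey": → "jour" → "rouj" ✓)

clag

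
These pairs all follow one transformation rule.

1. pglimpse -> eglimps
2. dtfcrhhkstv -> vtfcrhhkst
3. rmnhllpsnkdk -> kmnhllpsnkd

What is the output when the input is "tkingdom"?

The transformation: swap the first and last characters, then delete the last character.
Doing the same to "tkingdom": "mkingdo".
(Check on "pglimpse": → "eglimpsp" → "eglimps" ✓)

mkingdo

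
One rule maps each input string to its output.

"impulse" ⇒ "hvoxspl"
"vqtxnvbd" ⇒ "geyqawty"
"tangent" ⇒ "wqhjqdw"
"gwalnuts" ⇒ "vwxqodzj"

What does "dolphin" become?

qlksorg

The rule is to reverse the string, then shift every letter 3 places forward in the alphabet (wrapping around).
"dolphin" → "nihplod" → "qlksorg".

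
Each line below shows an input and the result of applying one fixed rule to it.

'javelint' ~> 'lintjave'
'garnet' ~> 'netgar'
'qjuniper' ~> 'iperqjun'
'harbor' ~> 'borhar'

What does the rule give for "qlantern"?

ternqlan

The transformation: swap the front and back halves of the string.
Applying that to "qlantern" gives "ternqlan".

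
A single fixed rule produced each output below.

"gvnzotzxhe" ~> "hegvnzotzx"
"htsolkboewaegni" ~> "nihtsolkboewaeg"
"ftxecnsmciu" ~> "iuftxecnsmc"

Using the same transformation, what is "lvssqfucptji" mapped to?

Looking at the pairs, the operation is to move the last 2 characters to the front (rotate right by 2).
So "lvssqfucptji" becomes "jilvssqfucpt".

jilvssqfucpt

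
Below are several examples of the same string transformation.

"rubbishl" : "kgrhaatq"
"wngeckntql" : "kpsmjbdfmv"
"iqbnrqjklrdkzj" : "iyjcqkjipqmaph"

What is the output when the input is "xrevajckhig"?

fhgjbizudqw

The pattern: shift every letter 1 place backward in the alphabet (wrapping around), then reverse the string.
"xrevajckhig" → "fhgjbizudqw".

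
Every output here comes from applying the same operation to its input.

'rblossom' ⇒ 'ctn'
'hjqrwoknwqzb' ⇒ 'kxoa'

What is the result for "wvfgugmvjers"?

Each output is the input with this applied: shift every letter 1 place forward in the alphabet (wrapping around), then keep one character in every 3, starting at position 2 (positions 2nd, 5th, 8th, ...).
For "wvfgugmvjers", step one produces "xwghvhnwkfst"; step two turns that into "wvws".

wvws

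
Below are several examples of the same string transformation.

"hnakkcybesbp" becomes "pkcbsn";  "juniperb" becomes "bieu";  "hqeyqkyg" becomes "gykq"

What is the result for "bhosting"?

The pattern: keep every other character starting from the second (positions 2nd, 4th, 6th, ...), then swap the first and last characters.
"bhosting" → "hsig" → "gsih".
(Check on "hnakkcybesbp": → "nkcbsp" → "pkcbsn" ✓)

gsih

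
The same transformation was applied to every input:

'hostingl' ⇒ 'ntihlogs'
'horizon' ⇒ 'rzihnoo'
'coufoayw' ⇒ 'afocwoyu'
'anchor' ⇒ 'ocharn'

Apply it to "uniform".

In each case the input is transformed by: take characters alternately from the front and the back (1st, last, 2nd, 2nd-last, ...), then move the last 3 characters to the front (rotate right by 3).
Working it through for "uniform": intermediate "umnriof", final "iofumnr".

iofumnr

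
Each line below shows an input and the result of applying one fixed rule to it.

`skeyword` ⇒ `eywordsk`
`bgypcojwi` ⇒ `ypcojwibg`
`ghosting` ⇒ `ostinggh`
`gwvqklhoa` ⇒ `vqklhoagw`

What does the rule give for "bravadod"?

avadodbr

Each output is the input with this applied: move the first 2 characters to the end (rotate left by 2).
On "bravadod" that produces "avadodbr".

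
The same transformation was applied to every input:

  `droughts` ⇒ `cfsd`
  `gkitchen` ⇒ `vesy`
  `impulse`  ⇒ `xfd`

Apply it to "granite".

Rule — keep every other character starting from the second (positions 2nd, 4th, 6th, ...), then shift every letter 11 places forward in the alphabet (wrapping around).
On "granite": the first step gives "rnt", and the second then gives "cye".

cye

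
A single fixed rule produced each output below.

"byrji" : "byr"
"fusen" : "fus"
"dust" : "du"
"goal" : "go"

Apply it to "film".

The rule is to delete the last 2 characters.
"film" → "fi".

fi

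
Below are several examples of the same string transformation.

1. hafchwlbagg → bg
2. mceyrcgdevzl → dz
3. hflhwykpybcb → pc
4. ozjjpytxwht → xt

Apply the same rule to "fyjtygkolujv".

oj

Looking at the pairs, the operation is to keep one character in every 3, starting at position 2 (positions 2nd, 5th, 8th, ...), then keep only the last 2 characters.
For "fyjtygkolujv", step one produces "yyoj"; step two turns that into "oj".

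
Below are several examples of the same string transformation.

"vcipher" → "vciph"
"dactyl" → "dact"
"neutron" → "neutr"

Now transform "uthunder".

What's happening: delete the last 2 characters.
Applying that to "uthunder" gives "uthund".

uthund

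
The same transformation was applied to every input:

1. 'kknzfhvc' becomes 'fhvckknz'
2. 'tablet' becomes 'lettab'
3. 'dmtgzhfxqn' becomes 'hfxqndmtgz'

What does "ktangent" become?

The pattern: swap the front and back halves of the string.
On "ktangent" that produces "gentktan".

gentktan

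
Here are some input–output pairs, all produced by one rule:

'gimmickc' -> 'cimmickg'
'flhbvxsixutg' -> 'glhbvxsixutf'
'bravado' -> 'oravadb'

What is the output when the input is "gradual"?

The pattern: swap the first and last characters.
Applying that to "gradual" gives "lraduag".

lraduag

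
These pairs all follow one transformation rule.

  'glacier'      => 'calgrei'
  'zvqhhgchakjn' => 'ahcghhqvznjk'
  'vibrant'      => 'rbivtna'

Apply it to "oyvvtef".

The rule is to reverse the string, then move the first 3 characters to the end (rotate left by 3).
Working it through for "oyvvtef": intermediate "fetvvyo", final "vvyofet".

vvyofet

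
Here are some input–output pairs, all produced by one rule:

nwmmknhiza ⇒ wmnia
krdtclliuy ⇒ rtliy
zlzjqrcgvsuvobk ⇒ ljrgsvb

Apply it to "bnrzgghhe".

Each output is the input with this applied: keep every other character starting from the second (positions 2nd, 4th, 6th, ...).
On "bnrzgghhe" that produces "nzgh".

nzgh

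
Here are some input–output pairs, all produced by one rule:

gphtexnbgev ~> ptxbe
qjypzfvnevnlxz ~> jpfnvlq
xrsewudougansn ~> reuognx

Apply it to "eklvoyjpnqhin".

kvypqi

The transformation: swap the first and last characters, then keep every other character starting from the second (positions 2nd, 4th, 6th, ...).
Starting from "eklvoyjpnqhin": after the first operation, "nklvoyjpnqhie"; after the second, "kvypqi".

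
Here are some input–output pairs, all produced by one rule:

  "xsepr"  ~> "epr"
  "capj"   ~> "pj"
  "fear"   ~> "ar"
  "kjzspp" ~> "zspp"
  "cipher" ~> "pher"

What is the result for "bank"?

Looking at the pairs, the operation is to delete the first 2 characters.
For "bank" the result is "nk".

nk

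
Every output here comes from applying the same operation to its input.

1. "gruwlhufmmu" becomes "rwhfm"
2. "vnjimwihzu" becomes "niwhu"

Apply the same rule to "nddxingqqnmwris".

Rule — keep every other character starting from the second (positions 2nd, 4th, 6th, ...).
"nddxingqqnmwris" → "dxnqnwi".

dxnqnwi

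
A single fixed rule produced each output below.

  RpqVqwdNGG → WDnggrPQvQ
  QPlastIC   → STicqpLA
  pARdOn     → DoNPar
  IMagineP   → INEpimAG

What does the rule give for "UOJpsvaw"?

What's happening: flip the case of every letter, then swap the front and back halves of the string.
Working it through for "UOJpsvaw": intermediate "uojPSVAW", final "SVAWuojP".

SVAWuojP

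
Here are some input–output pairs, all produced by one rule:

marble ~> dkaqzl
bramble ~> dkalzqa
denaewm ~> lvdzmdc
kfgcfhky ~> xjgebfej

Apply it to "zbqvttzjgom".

lnfiyssupay

What's happening: reverse the string, then shift every letter 1 place backward in the alphabet (wrapping around).
Applying both steps to "zbqvttzjgom": "mogjzttvqbz", then "lnfiyssupay".
(Check on "bramble": → "elbmarb" → "dkalzqa" ✓)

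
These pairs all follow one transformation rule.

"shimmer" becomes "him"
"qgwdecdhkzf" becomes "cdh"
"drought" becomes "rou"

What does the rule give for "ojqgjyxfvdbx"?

xfv

In each case the input is transformed by: move the last 3 characters to the front (rotate right by 3), then keep only the last 3 characters.
Starting from "ojqgjyxfvdbx": after the first operation, "dbxojqgjyxfv"; after the second, "xfv".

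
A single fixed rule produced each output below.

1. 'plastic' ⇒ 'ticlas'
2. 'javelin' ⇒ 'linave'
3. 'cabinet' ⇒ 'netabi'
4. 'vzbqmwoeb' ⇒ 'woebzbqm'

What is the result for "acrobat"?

Rule — delete the first character, then swap the front and back halves of the string.
Starting from "acrobat": after the first operation, "crobat"; after the second, "batcro".

batcro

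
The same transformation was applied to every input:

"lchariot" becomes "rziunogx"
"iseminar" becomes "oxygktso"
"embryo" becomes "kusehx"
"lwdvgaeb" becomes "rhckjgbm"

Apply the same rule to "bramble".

The transformation: shift every letter 6 places forward in the alphabet (wrapping around), then take characters alternately from the front and the back (1st, last, 2nd, 2nd-last, ...).
For "bramble", step one produces "hxgshrk"; step two turns that into "hkxrghs".

hkxrghs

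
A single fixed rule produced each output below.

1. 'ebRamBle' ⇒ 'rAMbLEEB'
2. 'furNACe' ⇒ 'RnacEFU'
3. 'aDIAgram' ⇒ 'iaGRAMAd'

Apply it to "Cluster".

What's happening: move the first 2 characters to the end (rotate left by 2), then flip the case of every letter.
"Cluster" → "usterCl" → "USTERcL".

USTERcL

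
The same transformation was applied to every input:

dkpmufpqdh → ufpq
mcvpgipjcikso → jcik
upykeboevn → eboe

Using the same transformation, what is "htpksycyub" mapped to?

sycy

What's happening: move the last 2 characters to the front (rotate right by 2), then keep only the last 4 characters.
"htpksycyub" → "ubhtpksycy" → "sycy".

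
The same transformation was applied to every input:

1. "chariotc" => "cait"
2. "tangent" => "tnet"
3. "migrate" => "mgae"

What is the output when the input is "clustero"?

cutr

The pattern: keep every other character starting from the first (positions 1st, 3rd, 5th, ...).
"clustero" → "cutr".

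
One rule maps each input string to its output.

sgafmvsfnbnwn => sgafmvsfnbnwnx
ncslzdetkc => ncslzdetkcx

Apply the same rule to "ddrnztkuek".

The rule is to append "x".
So "ddrnztkuek" becomes "ddrnztkuekx".

ddrnztkuekx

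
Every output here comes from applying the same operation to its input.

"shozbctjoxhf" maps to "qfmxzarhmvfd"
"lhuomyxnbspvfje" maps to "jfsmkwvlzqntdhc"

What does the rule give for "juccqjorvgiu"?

What's happening: shift every letter 2 places backward in the alphabet (wrapping around).
Doing the same to "juccqjorvgiu": "hsaaohmptegs".

hsaaohmptegs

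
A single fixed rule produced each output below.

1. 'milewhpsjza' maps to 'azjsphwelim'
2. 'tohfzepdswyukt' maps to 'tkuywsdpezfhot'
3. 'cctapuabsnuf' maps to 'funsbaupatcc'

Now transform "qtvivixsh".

Rule — reverse the string.
Doing the same to "qtvivixsh": "hsxivivtq".

hsxivivtq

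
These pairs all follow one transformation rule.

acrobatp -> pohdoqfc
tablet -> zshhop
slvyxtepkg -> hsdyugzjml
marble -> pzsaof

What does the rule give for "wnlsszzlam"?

nnzoakbzgg

The rule is to swap the front and back halves of the string, then shift every letter 12 places backward in the alphabet (wrapping around).
For "wnlsszzlam", step one produces "zzlamwnlss"; step two turns that into "nnzoakbzgg".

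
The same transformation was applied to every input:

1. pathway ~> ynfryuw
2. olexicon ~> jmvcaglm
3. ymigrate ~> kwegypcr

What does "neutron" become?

Each output is the input with this applied: shift every letter 2 places backward in the alphabet (wrapping around), then swap each adjacent pair of characters (1↔2, 3↔4, ...).
Starting from "neutron": after the first operation, "lcsrpml"; after the second, "clrsmpl".

clrsmpl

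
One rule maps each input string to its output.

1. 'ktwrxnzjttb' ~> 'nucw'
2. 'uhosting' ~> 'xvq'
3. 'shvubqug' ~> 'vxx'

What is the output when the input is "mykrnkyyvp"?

The transformation: shift every letter 3 places forward in the alphabet (wrapping around), then keep one character in every 3, starting at position 1 (positions 1st, 4th, 7th, ...).
Working it through for "mykrnkyyvp": intermediate "pbnuqnbbys", final "pubs".
(Check on "ktwrxnzjttb": → "nwzuaqcmwwe" → "nucw" ✓)

pubs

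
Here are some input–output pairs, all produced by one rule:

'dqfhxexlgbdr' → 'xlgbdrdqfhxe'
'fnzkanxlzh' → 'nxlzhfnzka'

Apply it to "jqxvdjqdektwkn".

dektwknjqxvdjq

The transformation: swap the front and back halves of the string.
So "jqxvdjqdektwkn" becomes "dektwknjqxvdjq".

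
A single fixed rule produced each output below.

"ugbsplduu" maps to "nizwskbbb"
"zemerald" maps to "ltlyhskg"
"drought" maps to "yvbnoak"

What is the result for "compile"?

vtwpslj

The rule is to move the first character to the end, then shift every letter 7 places forward in the alphabet (wrapping around).
On "compile": the first step gives "ompilec", and the second then gives "vtwpslj".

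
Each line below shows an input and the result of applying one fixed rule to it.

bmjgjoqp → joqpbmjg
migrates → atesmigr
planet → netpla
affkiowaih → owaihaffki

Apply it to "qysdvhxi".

vhxiqysd

In each case the input is transformed by: swap the front and back halves of the string.
For "qysdvhxi" the result is "vhxiqysd".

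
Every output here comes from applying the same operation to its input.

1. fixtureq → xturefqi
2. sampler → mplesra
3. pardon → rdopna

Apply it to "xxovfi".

ovfxix

Rule — swap the first and last characters, then move the first 2 characters to the end (rotate left by 2).
Working it through for "xxovfi": intermediate "ixovfx", final "ovfxix".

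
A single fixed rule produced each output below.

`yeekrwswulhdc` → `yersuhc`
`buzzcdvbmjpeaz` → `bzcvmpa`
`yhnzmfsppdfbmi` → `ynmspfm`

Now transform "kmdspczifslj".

In each case the input is transformed by: keep every other character starting from the first (positions 1st, 3rd, 5th, ...).
Doing the same to "kmdspczifslj": "kdpzfl".

kdpzfl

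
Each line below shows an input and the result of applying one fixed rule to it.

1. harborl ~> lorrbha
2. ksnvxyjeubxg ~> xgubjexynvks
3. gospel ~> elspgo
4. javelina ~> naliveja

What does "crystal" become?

ltayscr

Looking at the pairs, the operation is to swap each adjacent pair of characters (1↔2, 3↔4, ...), then reverse the string.
On "crystal": the first step gives "rcsyatl", and the second then gives "ltayscr".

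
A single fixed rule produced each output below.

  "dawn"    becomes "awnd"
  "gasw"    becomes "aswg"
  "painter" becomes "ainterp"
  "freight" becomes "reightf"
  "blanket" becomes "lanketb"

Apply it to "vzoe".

The transformation: move the first character to the end.
"vzoe" → "zoev".

zoev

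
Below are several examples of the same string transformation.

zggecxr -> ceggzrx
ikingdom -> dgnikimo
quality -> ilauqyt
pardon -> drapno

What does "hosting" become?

In each case the input is transformed by: reverse the string, then move the first 2 characters to the end (rotate left by 2).
Applying both steps to "hosting": "gnitsoh", then "itsohgn".

itsohgn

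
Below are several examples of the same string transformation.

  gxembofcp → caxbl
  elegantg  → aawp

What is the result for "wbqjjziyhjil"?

smfede

The rule is to keep every other character starting from the first (positions 1st, 3rd, 5th, ...), then shift every letter 4 places backward in the alphabet (wrapping around).
Applying both steps to "wbqjjziyhjil": "wqjihi", then "smfede".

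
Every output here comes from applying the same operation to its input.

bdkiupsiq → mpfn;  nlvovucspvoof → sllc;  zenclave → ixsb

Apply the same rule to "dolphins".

Each output is the input with this applied: shift every letter 3 places backward in the alphabet (wrapping around), then keep only the last 4 characters.
On "dolphins": the first step gives "alimefkp", and the second then gives "efkp".
(Check on "zenclave": → "wbkzixsb" → "ixsb" ✓)

efkp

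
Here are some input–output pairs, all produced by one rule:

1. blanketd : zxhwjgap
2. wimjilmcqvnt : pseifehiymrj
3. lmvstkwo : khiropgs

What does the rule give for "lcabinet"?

phywxeja

Rule — move the last character to the front, then shift every letter 4 places backward in the alphabet (wrapping around).
For "lcabinet", step one produces "tlcabine"; step two turns that into "phywxeja".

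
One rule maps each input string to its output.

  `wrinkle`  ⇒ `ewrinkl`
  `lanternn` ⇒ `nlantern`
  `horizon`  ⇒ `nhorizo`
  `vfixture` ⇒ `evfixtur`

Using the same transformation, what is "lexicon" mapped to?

nlexico

In each case the input is transformed by: move the last character to the front.
On "lexicon" that produces "nlexico".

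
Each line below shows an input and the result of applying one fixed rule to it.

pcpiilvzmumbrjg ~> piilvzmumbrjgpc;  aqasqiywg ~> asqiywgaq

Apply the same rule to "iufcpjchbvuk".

fcpjchbvukiu

In each case the input is transformed by: move the first 2 characters to the end (rotate left by 2).
So "iufcpjchbvuk" becomes "fcpjchbvukiu".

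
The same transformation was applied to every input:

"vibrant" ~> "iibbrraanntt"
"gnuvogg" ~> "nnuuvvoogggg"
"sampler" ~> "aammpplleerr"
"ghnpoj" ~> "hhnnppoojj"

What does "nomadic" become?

The rule is to double every character, then delete the first 2 characters.
Working it through for "nomadic": intermediate "nnoommaaddiicc", final "oommaaddiicc".

oommaaddiicc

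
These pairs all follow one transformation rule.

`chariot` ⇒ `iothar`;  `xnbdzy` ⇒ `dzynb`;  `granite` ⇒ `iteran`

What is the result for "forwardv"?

rdvorwa

Each output is the input with this applied: delete the first character, then move the last 3 characters to the front (rotate right by 3).
So "forwardv" becomes "rdvorwa".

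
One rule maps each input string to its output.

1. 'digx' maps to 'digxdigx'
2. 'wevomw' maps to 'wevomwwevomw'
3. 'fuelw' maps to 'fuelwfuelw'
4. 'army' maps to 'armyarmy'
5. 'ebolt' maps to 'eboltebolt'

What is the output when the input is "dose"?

dosedose

In each case the input is transformed by: write the whole string twice.
Doing the same to "dose": "dosedose".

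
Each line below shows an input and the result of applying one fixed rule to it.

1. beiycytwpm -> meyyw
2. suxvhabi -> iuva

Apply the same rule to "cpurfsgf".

Looking at the pairs, the operation is to keep every other character starting from the second (positions 2nd, 4th, 6th, ...), then move the last character to the front.
Applying both steps to "cpurfsgf": "prsf", then "fprs".

fprs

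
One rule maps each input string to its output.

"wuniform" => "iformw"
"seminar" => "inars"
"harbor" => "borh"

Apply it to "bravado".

vadob

In each case the input is transformed by: move the first 3 characters to the end (rotate left by 3), then delete the last 2 characters.
On "bravado": the first step gives "vadobra", and the second then gives "vadob".
(Check on "harbor": → "borhar" → "borh" ✓)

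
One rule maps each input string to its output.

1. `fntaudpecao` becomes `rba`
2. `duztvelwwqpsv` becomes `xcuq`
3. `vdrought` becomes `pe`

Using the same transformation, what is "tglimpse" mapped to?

In each case the input is transformed by: shift every letter 2 places backward in the alphabet (wrapping around), then keep one character in every 3, starting at position 3 (positions 3rd, 6th, 9th, ...).
"tglimpse" → "rejgknqc" → "jn".

jn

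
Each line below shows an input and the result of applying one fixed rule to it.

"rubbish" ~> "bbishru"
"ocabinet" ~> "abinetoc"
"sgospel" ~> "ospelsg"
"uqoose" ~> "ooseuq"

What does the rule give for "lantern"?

Rule — move the first 2 characters to the end (rotate left by 2).
On "lantern" that produces "nternla".

nternla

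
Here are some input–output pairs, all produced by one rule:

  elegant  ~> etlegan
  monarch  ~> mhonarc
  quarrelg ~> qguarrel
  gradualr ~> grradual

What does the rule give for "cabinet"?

ctabine

Rule — swap the first and last characters, then move the last character to the front.
Working it through for "cabinet": intermediate "tabinec", final "ctabine".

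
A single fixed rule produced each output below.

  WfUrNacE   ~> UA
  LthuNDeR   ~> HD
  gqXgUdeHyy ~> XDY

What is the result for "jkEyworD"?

EO

Rule — keep one character in every 3, starting at position 3 (positions 3rd, 6th, 9th, ...), then convert every letter to uppercase.
Applying both steps to "jkEyworD": "Eo", then "EO".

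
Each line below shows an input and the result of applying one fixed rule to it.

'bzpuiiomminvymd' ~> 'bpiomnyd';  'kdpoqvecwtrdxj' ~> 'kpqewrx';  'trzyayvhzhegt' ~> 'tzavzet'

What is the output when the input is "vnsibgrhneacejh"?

vsbrnaeh

In each case the input is transformed by: keep every other character starting from the first (positions 1st, 3rd, 5th, ...).
So "vnsibgrhneacejh" becomes "vsbrnaeh".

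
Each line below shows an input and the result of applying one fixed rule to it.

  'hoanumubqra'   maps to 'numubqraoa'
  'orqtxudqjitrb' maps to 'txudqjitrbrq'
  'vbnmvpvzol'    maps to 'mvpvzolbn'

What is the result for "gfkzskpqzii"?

zskpqziifk

The pattern: delete the first character, then move the first 2 characters to the end (rotate left by 2).
"gfkzskpqzii" → "fkzskpqzii" → "zskpqziifk".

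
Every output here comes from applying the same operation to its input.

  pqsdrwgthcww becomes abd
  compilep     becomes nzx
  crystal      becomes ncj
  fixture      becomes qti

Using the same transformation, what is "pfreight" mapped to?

aqc

The pattern: shift every letter 11 places forward in the alphabet (wrapping around), then keep only the first 3 characters.
For "pfreight", step one produces "aqcptrse"; step two turns that into "aqc".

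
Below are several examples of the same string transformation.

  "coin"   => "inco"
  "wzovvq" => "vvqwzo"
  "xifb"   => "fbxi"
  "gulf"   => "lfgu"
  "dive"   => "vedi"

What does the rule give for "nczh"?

zhnc

In each case the input is transformed by: swap the front and back halves of the string.
Doing the same to "nczh": "zhnc".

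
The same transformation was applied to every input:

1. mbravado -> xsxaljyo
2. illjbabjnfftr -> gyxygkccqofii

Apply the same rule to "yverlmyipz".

oijvfmwvsb

The transformation: shift every letter 3 places backward in the alphabet (wrapping around), then move the first 3 characters to the end (rotate left by 3).
On "yverlmyipz": the first step gives "vsboijvfmw", and the second then gives "oijvfmwvsb".
(Check on "illjbabjnfftr": → "fiigyxygkccqo" → "gyxygkccqofii" ✓)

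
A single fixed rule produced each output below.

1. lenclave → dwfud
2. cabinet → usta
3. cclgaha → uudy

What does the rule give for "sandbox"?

ksfv

The pattern: shift every letter 8 places backward in the alphabet (wrapping around), then delete the last 3 characters.
Applying both steps to "sandbox": "ksfvtgp", then "ksfv".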